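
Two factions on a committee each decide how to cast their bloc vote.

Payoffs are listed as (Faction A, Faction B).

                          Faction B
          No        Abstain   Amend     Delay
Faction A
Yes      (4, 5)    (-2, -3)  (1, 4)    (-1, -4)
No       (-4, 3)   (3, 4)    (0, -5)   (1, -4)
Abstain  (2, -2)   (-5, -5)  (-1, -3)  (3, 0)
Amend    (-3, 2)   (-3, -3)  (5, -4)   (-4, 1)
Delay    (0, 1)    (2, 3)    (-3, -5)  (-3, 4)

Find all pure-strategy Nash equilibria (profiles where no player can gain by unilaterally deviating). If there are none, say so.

(Yes, No): Faction A gets 4, best alternative 2; Faction B gets 5, best alternative 4. No profitable deviation — NE.
(Yes, Abstain): Faction A can switch to No (-2 → 3). Not NE.
(Yes, Amend): Faction A can switch to Amend (1 → 5). Not NE.
(Yes, Delay): Faction A can switch to No (-1 → 1). Not NE.
(No, No): Faction A can switch to Yes (-4 → 4). Not NE.
(No, Abstain): Faction A gets 3, best alternative 2; Faction B gets 4, best alternative 3. No profitable deviation — NE.
(No, Amend): Faction A can switch to Yes (0 → 1). Not NE.
(No, Delay): Faction A can switch to Abstain (1 → 3). Not NE.
(Abstain, No): Faction A can switch to Yes (2 → 4). Not NE.
(Abstain, Abstain): Faction A can switch to Yes (-5 → -2). Not NE.
(Abstain, Amend): Faction A can switch to Yes (-1 → 1). Not NE.
(Abstain, Delay): Faction A gets 3, best alternative 1; Faction B gets 0, best alternative -2. No profitable deviation — NE.
(Amend, No): Faction A can switch to Yes (-3 → 4). Not NE.
(Amend, Abstain): Faction A can switch to Yes (-3 → -2). Not NE.
(Amend, Amend): Faction B can switch to No (-4 → 2). Not NE.
(The remaining 5 profiles each have a profitable deviation by the same check.)

Pure-strategy Nash equilibria: (Yes, No); (No, Abstain); (Abstain, Delay)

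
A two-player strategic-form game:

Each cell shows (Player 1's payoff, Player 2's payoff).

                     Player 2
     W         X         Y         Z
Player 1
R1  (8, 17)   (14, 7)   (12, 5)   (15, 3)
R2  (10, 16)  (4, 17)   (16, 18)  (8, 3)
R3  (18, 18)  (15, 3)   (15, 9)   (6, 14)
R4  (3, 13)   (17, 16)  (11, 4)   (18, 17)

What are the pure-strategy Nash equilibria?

Pure-strategy Nash equilibria: (R2, Y), (R3, W), (R4, Z)

(R1, W): Player 1 can switch to R2 (8 → 10). Not NE.
(R1, X): Player 1 can switch to R3 (14 → 15). Not NE.
(R1, Y): Player 1 can switch to R2 (12 → 16). Not NE.
(R1, Z): Player 1 can switch to R4 (15 → 18). Not NE.
(R2, W): Player 1 can switch to R3 (10 → 18). Not NE.
(R2, X): Player 1 can switch to R1 (4 → 14). Not NE.
(R2, Y): Player 1 gets 16, best alternative 15; Player 2 gets 18, best alternative 17. No profitable deviation — NE.
(R2, Z): Player 1 can switch to R1 (8 → 15). Not NE.
(R3, W): Player 1 gets 18, best alternative 10; Player 2 gets 18, best alternative 14. No profitable deviation — NE.
(R3, X): Player 1 can switch to R4 (15 → 17). Not NE.
(R3, Y): Player 1 can switch to R2 (15 → 16). Not NE.
(R3, Z): Player 1 can switch to R1 (6 → 15). Not NE.
(R4, W): Player 1 can switch to R1 (3 → 8). Not NE.
(R4, X): Player 2 can switch to Z (16 → 17). Not NE.
(R4, Z): Player 1 gets 18, best alternative 15; Player 2 gets 17, best alternative 16. No profitable deviation — NE.
(The remaining 1 profile has a profitable deviation by the same check.)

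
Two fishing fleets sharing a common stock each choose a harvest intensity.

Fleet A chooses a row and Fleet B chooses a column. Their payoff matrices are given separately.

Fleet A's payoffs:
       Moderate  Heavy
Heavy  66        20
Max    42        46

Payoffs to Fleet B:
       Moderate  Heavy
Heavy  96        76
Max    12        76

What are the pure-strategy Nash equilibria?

The pure Nash equilibria are (Heavy, Moderate), (Max, Heavy).

Fleet A against Moderate: payoffs 66, 42 → best response Heavy.
Fleet A against Heavy: payoffs 20, 46 → best response Max.
Fleet B against Heavy: payoffs 96, 76 → best response Moderate.
Fleet B against Max: payoffs 12, 76 → best response Heavy.
Mutual best responses: (Heavy, Moderate); (Max, Heavy).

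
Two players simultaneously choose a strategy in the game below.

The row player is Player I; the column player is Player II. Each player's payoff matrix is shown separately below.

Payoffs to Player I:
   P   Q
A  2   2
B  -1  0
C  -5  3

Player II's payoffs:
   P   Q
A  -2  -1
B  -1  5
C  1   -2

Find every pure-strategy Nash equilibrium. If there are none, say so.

(A, P): Player II can switch to Q (-2 → -1). Not NE.
(A, Q): Player I can switch to C (2 → 3). Not NE.
(B, P): Player I can switch to A (-1 → 2). Not NE.
(B, Q): Player I can switch to A (0 → 2). Not NE.
(C, P): Player I can switch to A (-5 → 2). Not NE.
(C, Q): Player II can switch to P (-2 → 1). Not NE.

There is no pure-strategy Nash equilibrium.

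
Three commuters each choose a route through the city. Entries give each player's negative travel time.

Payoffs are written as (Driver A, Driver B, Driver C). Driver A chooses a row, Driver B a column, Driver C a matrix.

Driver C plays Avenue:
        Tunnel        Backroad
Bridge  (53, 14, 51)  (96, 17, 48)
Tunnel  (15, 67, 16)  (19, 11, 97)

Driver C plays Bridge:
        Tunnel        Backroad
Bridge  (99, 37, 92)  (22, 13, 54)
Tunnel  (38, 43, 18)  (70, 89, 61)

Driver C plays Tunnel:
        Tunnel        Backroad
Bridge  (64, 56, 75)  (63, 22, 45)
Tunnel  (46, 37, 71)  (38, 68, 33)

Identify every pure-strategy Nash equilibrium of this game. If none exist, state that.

Driver A against (Tunnel, Avenue): payoffs 53, 15 → best response Bridge.
Driver A against (Tunnel, Bridge): payoffs 99, 38 → best response Bridge.
Driver A against (Tunnel, Tunnel): payoffs 64, 46 → best response Bridge.
Driver A against (Backroad, Avenue): payoffs 96, 19 → best response Bridge.
Driver A against (Backroad, Bridge): payoffs 22, 70 → best response Tunnel.
Driver A against (Backroad, Tunnel): payoffs 63, 38 → best response Bridge.
Driver B against (Bridge, Avenue): payoffs 14, 17 → best response Backroad.
Driver B against (Bridge, Bridge): payoffs 37, 13 → best response Tunnel.
Driver B against (Bridge, Tunnel): payoffs 56, 22 → best response Tunnel.
Driver B against (Tunnel, Avenue): payoffs 67, 11 → best response Tunnel.
Driver B against (Tunnel, Bridge): payoffs 43, 89 → best response Backroad.
Driver B against (Tunnel, Tunnel): payoffs 37, 68 → best response Backroad.
Driver C against (Bridge, Tunnel): payoffs 51, 92, 75 → best response Bridge.
Driver C against (Bridge, Backroad): payoffs 48, 54, 45 → best response Bridge.
Driver C against (Tunnel, Tunnel): payoffs 16, 18, 71 → best response Tunnel.
Driver C against (Tunnel, Backroad): payoffs 97, 61, 33 → best response Avenue.
Mutual best responses: (Bridge, Tunnel, Bridge).

The unique pure-strategy Nash equilibrium is (Bridge, Tunnel, Bridge).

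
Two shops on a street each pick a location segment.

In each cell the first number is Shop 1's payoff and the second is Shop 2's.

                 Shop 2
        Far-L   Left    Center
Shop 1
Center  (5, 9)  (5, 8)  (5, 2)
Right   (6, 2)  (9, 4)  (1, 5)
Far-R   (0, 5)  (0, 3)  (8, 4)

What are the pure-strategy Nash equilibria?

For each strategy profile, look for a profitable unilateral deviation.
(Center, Far-L): Shop 1 can switch to Right (5 → 6). Not NE.
(Center, Left): Shop 1 can switch to Right (5 → 9). Not NE.
(Center, Center): Shop 1 can switch to Far-R (5 → 8). Not NE.
(Right, Far-L): Shop 2 can switch to Left (2 → 4). Not NE.
(Right, Left): Shop 2 can switch to Center (4 → 5). Not NE.
(Right, Center): Shop 1 can switch to Center (1 → 5). Not NE.
(The remaining 3 profiles each have a profitable deviation by the same check.)

There is no pure-strategy Nash equilibrium.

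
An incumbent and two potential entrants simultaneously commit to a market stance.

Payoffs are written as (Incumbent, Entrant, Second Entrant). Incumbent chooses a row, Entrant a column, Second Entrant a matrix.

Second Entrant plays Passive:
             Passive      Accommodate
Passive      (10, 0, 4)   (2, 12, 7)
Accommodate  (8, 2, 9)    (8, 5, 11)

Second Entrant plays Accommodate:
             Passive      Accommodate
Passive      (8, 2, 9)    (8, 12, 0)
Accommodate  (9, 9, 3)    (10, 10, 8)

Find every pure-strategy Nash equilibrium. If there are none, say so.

Incumbent against (Passive, Passive): payoffs 10, 8 → best response Passive.
Incumbent against (Passive, Accommodate): payoffs 8, 9 → best response Accommodate.
Incumbent against (Accommodate, Passive): payoffs 2, 8 → best response Accommodate.
Incumbent against (Accommodate, Accommodate): payoffs 8, 10 → best response Accommodate.
Entrant against (Passive, Passive): payoffs 0, 12 → best response Accommodate.
Entrant against (Passive, Accommodate): payoffs 2, 12 → best response Accommodate.
Entrant against (Accommodate, Passive): payoffs 2, 5 → best response Accommodate.
Entrant against (Accommodate, Accommodate): payoffs 9, 10 → best response Accommodate.
Second Entrant against (Passive, Passive): payoffs 4, 9 → best response Accommodate.
Second Entrant against (Passive, Accommodate): payoffs 7, 0 → best response Passive.
Second Entrant against (Accommodate, Passive): payoffs 9, 3 → best response Passive.
Second Entrant against (Accommodate, Accommodate): payoffs 11, 8 → best response Passive.
Mutual best responses: (Accommodate, Accommodate, Passive).

(Accommodate, Accommodate, Passive)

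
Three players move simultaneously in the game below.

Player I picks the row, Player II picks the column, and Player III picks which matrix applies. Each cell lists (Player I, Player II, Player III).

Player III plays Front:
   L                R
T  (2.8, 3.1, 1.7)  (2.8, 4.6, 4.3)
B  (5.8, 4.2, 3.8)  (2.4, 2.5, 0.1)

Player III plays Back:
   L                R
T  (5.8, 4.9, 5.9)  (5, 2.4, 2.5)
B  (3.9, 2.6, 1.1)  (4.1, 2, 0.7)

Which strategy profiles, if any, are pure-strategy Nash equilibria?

(T, L, Front): Player I can switch to B (2.8 → 5.8). Not NE.
(T, L, Back): Player I gets 5.8, best alternative 3.9; Player II gets 4.9, best alternative 2.4; Player III gets 5.9, best alternative 1.7. No profitable deviation — NE.
(T, R, Front): Player I gets 2.8, best alternative 2.4; Player II gets 4.6, best alternative 3.1; Player III gets 4.3, best alternative 2.5. No profitable deviation — NE.
(T, R, Back): Player II can switch to L (2.4 → 4.9). Not NE.
(B, L, Front): Player I gets 5.8, best alternative 2.8; Player II gets 4.2, best alternative 2.5; Player III gets 3.8, best alternative 1.1. No profitable deviation — NE.
(B, L, Back): Player I can switch to T (3.9 → 5.8). Not NE.
(B, R, Front): Player I can switch to T (2.4 → 2.8). Not NE.
(B, R, Back): Player I can switch to T (4.1 → 5). Not NE.

(T, L, Back); (T, R, Front); (B, L, Front)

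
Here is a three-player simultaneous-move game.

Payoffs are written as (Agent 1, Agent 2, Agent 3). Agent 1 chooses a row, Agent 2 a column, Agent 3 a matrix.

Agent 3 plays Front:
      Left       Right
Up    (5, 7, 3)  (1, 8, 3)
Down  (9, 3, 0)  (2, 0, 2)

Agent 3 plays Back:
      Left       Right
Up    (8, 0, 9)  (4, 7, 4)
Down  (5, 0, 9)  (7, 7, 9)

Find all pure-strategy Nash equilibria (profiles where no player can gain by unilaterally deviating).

(Down, Right, Back)

Mark each player's best response to every combination of opponents' strategies; a profile where every player is best-responding is a pure Nash equilibrium.
Agent 1 against (Left, Front): payoffs 5, 9 → best response Down.
Agent 1 against (Left, Back): payoffs 8, 5 → best response Up.
Agent 1 against (Right, Front): payoffs 1, 2 → best response Down.
Agent 1 against (Right, Back): payoffs 4, 7 → best response Down.
Agent 2 against (Up, Front): payoffs 7, 8 → best response Right.
Agent 2 against (Up, Back): payoffs 0, 7 → best response Right.
Agent 2 against (Down, Front): payoffs 3, 0 → best response Left.
Agent 2 against (Down, Back): payoffs 0, 7 → best response Right.
Agent 3 against (Up, Left): payoffs 3, 9 → best response Back.
Agent 3 against (Up, Right): payoffs 3, 4 → best response Back.
Agent 3 against (Down, Left): payoffs 0, 9 → best response Back.
Agent 3 against (Down, Right): payoffs 2, 9 → best response Back.
Mutual best responses: (Down, Right, Back).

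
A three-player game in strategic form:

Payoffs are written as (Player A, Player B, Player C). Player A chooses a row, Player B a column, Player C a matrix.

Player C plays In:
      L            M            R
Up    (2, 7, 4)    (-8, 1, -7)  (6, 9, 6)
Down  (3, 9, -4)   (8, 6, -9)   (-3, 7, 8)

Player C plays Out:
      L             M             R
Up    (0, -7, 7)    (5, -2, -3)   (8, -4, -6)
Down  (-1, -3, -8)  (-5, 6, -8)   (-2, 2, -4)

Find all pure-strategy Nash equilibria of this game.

The pure Nash equilibria are (Up, M, Out), (Up, R, In), (Down, L, In).

(Up, L, In): Player A can switch to Down (2 → 3). Not NE.
(Up, L, Out): Player B can switch to M (-7 → -2). Not NE.
(Up, M, In): Player A can switch to Down (-8 → 8). Not NE.
(Up, M, Out): Player A gets 5, best alternative -5; Player B gets -2, best alternative -4; Player C gets -3, best alternative -7. No profitable deviation — NE.
(Up, R, In): Player A gets 6, best alternative -3; Player B gets 9, best alternative 7; Player C gets 6, best alternative -6. No profitable deviation — NE.
(Up, R, Out): Player B can switch to M (-4 → -2). Not NE.
(Down, L, In): Player A gets 3, best alternative 2; Player B gets 9, best alternative 7; Player C gets -4, best alternative -8. No profitable deviation — NE.
(Down, L, Out): Player A can switch to Up (-1 → 0). Not NE.
(Down, M, In): Player B can switch to L (6 → 9). Not NE.
(The remaining 3 profiles each have a profitable deviation by the same check.)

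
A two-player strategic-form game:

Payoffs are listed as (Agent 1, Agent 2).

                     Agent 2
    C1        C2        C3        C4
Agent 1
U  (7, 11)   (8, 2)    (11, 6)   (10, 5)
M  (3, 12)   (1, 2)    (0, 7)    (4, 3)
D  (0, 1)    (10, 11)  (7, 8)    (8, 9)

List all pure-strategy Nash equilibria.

The pure Nash equilibria are (U, C1), (D, C2).

(U, C1): Agent 1 gets 7, best alternative 3; Agent 2 gets 11, best alternative 6. No profitable deviation — NE.
(U, C2): Agent 1 can switch to D (8 → 10). Not NE.
(U, C3): Agent 2 can switch to C1 (6 → 11). Not NE.
(U, C4): Agent 2 can switch to C1 (5 → 11). Not NE.
(M, C1): Agent 1 can switch to U (3 → 7). Not NE.
(M, C2): Agent 1 can switch to U (1 → 8). Not NE.
(M, C3): Agent 1 can switch to U (0 → 11). Not NE.
(M, C4): Agent 1 can switch to U (4 → 10). Not NE.
(D, C1): Agent 1 can switch to U (0 → 7). Not NE.
(D, C2): Agent 1 gets 10, best alternative 8; Agent 2 gets 11, best alternative 9. No profitable deviation — NE.
(D, C3): Agent 1 can switch to U (7 → 11). Not NE.
(D, C4): Agent 1 can switch to U (8 → 10). Not NE.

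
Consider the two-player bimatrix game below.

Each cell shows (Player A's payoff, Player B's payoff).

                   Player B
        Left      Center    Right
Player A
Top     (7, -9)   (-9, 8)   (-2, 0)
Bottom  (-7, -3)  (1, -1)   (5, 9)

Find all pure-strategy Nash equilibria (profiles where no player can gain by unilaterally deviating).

(Top, Left): Player B can switch to Center (-9 → 8). Not NE.
(Top, Center): Player A can switch to Bottom (-9 → 1). Not NE.
(Top, Right): Player A can switch to Bottom (-2 → 5). Not NE.
(Bottom, Left): Player A can switch to Top (-7 → 7). Not NE.
(Bottom, Center): Player B can switch to Right (-1 → 9). Not NE.
(Bottom, Right): Player A gets 5, best alternative -2; Player B gets 9, best alternative -1. No profitable deviation — NE.

The unique pure-strategy Nash equilibrium is (Bottom, Right).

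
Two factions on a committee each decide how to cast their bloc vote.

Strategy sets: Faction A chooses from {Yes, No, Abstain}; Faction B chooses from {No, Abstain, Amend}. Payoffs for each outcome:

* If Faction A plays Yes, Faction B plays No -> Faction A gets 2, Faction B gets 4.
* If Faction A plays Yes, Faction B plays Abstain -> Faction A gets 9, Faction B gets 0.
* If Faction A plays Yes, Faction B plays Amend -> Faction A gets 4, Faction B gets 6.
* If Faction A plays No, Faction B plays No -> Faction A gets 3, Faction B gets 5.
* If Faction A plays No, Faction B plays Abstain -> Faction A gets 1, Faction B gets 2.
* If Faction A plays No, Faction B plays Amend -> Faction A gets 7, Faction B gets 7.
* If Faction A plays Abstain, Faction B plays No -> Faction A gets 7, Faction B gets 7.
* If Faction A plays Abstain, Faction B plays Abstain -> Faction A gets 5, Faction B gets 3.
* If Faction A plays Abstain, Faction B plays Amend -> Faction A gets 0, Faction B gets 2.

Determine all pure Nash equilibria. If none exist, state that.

Faction A against No: payoffs 2, 3, 7 → best response Abstain.
Faction A against Abstain: payoffs 9, 1, 5 → best response Yes.
Faction A against Amend: payoffs 4, 7, 0 → best response No.
Faction B against Yes: payoffs 4, 0, 6 → best response Amend.
Faction B against No: payoffs 5, 2, 7 → best response Amend.
Faction B against Abstain: payoffs 7, 3, 2 → best response No.
Mutual best responses: (No, Amend); (Abstain, No).

(No, Amend), (Abstain, No)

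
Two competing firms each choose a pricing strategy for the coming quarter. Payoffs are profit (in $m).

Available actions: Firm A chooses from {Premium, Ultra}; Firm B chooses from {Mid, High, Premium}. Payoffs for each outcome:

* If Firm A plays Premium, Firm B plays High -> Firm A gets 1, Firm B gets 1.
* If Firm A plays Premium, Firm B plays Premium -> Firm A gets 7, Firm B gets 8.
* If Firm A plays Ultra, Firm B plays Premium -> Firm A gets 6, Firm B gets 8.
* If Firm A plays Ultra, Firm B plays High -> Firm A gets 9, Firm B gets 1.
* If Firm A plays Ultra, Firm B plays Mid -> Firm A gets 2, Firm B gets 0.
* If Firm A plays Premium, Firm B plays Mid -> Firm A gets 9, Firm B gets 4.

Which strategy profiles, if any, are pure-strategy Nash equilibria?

(Premium, Mid): Firm B can switch to Premium (4 → 8). Not NE.
(Premium, High): Firm A can switch to Ultra (1 → 9). Not NE.
(Premium, Premium): Firm A gets 7, best alternative 6; Firm B gets 8, best alternative 4. No profitable deviation — NE.
(Ultra, Mid): Firm A can switch to Premium (2 → 9). Not NE.
(Ultra, High): Firm B can switch to Premium (1 → 8). Not NE.
(Ultra, Premium): Firm A can switch to Premium (6 → 7). Not NE.

Pure NE: (Premium, Premium)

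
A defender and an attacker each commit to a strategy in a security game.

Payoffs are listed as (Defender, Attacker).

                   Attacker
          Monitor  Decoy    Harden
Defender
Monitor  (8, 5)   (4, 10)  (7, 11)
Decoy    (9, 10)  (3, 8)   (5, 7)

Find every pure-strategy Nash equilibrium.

(Monitor, Monitor): Defender can switch to Decoy (8 → 9). Not NE.
(Monitor, Decoy): Attacker can switch to Harden (10 → 11). Not NE.
(Monitor, Harden): Defender gets 7, best alternative 5; Attacker gets 11, best alternative 10. No profitable deviation — NE.
(Decoy, Monitor): Defender gets 9, best alternative 8; Attacker gets 10, best alternative 8. No profitable deviation — NE.
(Decoy, Decoy): Defender can switch to Monitor (3 → 4). Not NE.
(Decoy, Harden): Defender can switch to Monitor (5 → 7). Not NE.

(Monitor, Harden) and (Decoy, Monitor)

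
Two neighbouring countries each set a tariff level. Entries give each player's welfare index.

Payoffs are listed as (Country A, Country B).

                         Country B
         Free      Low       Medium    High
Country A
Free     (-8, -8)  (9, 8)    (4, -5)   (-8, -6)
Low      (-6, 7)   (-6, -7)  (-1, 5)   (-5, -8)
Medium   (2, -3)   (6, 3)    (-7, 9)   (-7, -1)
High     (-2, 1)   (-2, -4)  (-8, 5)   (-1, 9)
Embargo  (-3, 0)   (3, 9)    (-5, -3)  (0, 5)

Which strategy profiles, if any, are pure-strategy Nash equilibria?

Country A against Free: payoffs -8, -6, 2, -2, -3 → best response Medium.
Country A against Low: payoffs 9, -6, 6, -2, 3 → best response Free.
Country A against Medium: payoffs 4, -1, -7, -8, -5 → best response Free.
Country A against High: payoffs -8, -5, -7, -1, 0 → best response Embargo.
Country B against Free: payoffs -8, 8, -5, -6 → best response Low.
Country B against Low: payoffs 7, -7, 5, -8 → best response Free.
Country B against Medium: payoffs -3, 3, 9, -1 → best response Medium.
Country B against High: payoffs 1, -4, 5, 9 → best response High.
Country B against Embargo: payoffs 0, 9, -3, 5 → best response Low.
Mutual best responses: (Free, Low).

(Free, Low)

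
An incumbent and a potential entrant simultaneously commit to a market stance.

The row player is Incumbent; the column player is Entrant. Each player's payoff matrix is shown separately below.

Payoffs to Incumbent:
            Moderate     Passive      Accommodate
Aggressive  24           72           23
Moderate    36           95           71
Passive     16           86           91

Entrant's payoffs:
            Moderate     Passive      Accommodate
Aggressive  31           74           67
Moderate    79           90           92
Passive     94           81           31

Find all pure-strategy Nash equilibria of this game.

No pure-strategy Nash equilibrium.

Mark each player's best response to every combination of opponents' strategies; a profile where every player is best-responding is a pure Nash equilibrium.
Incumbent against Moderate: payoffs 24, 36, 16 → best response Moderate.
Incumbent against Passive: payoffs 72, 95, 86 → best response Moderate.
Incumbent against Accommodate: payoffs 23, 71, 91 → best response Passive.
Entrant against Aggressive: payoffs 31, 74, 67 → best response Passive.
Entrant against Moderate: payoffs 79, 90, 92 → best response Accommodate.
Entrant against Passive: payoffs 94, 81, 31 → best response Moderate.
No profile is a mutual best response for all players.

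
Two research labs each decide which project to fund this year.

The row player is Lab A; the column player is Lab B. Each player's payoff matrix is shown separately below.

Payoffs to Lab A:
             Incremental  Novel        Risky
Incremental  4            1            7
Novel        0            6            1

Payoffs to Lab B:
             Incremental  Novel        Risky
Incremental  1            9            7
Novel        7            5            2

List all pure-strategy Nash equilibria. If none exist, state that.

No pure-strategy Nash equilibrium.

(Incremental, Incremental): Lab B can switch to Novel (1 → 9). Not NE.
(Incremental, Novel): Lab A can switch to Novel (1 → 6). Not NE.
(Incremental, Risky): Lab B can switch to Novel (7 → 9). Not NE.
(Novel, Incremental): Lab A can switch to Incremental (0 → 4). Not NE.
(Novel, Novel): Lab B can switch to Incremental (5 → 7). Not NE.
(Novel, Risky): Lab A can switch to Incremental (1 → 7). Not NE.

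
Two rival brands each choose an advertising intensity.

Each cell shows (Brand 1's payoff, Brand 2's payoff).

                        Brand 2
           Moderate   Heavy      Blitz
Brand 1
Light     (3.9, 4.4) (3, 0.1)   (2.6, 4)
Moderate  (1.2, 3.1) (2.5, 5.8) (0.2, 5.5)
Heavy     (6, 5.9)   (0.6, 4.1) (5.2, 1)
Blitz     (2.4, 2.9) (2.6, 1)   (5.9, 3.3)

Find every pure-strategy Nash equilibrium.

(Heavy, Moderate); (Blitz, Blitz)

(Light, Moderate): Brand 1 can switch to Heavy (3.9 → 6). Not NE.
(Light, Heavy): Brand 2 can switch to Moderate (0.1 → 4.4). Not NE.
(Light, Blitz): Brand 1 can switch to Heavy (2.6 → 5.2). Not NE.
(Moderate, Moderate): Brand 1 can switch to Light (1.2 → 3.9). Not NE.
(Moderate, Heavy): Brand 1 can switch to Light (2.5 → 3). Not NE.
(Moderate, Blitz): Brand 1 can switch to Light (0.2 → 2.6). Not NE.
(Heavy, Moderate): Brand 1 gets 6, best alternative 3.9; Brand 2 gets 5.9, best alternative 4.1. No profitable deviation — NE.
(Heavy, Heavy): Brand 1 can switch to Light (0.6 → 3). Not NE.
(Heavy, Blitz): Brand 1 can switch to Blitz (5.2 → 5.9). Not NE.
(Blitz, Moderate): Brand 1 can switch to Light (2.4 → 3.9). Not NE.
(Blitz, Heavy): Brand 1 can switch to Light (2.6 → 3). Not NE.
(Blitz, Blitz): Brand 1 gets 5.9, best alternative 5.2; Brand 2 gets 3.3, best alternative 2.9. No profitable deviation — NE.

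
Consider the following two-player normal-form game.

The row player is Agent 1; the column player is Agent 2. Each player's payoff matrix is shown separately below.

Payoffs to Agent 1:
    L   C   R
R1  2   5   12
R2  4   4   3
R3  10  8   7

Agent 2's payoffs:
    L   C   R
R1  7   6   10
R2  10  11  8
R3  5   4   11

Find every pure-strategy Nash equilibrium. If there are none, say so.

Pure NE: (R1, R)

For each player, find the best response to each opponent profile; mutual best responses are the pure NE.
Agent 1 against L: payoffs 2, 4, 10 → best response R3.
Agent 1 against C: payoffs 5, 4, 8 → best response R3.
Agent 1 against R: payoffs 12, 3, 7 → best response R1.
Agent 2 against R1: payoffs 7, 6, 10 → best response R.
Agent 2 against R2: payoffs 10, 11, 8 → best response C.
Agent 2 against R3: payoffs 5, 4, 11 → best response R.
Mutual best responses: (R1, R).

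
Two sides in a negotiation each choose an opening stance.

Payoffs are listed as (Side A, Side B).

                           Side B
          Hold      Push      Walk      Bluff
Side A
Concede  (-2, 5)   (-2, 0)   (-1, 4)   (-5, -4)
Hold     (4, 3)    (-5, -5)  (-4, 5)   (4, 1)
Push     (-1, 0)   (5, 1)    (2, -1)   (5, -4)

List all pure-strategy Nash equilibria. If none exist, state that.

(Concede, Hold): Side A can switch to Hold (-2 → 4). Not NE.
(Concede, Push): Side A can switch to Push (-2 → 5). Not NE.
(Concede, Walk): Side A can switch to Push (-1 → 2). Not NE.
(Concede, Bluff): Side A can switch to Hold (-5 → 4). Not NE.
(Hold, Hold): Side B can switch to Walk (3 → 5). Not NE.
(Hold, Push): Side A can switch to Concede (-5 → -2). Not NE.
(Push, Push): Side A gets 5, best alternative -2; Side B gets 1, best alternative 0. No profitable deviation — NE.
(The remaining 5 profiles each have a profitable deviation by the same check.)

(Push, Push)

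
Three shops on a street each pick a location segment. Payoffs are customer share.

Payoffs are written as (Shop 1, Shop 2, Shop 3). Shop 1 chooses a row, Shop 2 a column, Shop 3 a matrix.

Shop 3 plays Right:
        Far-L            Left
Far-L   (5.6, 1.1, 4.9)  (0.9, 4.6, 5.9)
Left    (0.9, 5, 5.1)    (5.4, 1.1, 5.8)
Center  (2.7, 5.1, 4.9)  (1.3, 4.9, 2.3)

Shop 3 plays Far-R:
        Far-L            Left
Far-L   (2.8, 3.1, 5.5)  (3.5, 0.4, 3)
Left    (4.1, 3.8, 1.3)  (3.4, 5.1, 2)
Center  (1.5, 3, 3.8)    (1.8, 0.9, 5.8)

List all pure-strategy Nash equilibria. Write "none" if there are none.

There is no pure-strategy Nash equilibrium.

Check each profile: it is a Nash equilibrium iff no player can strictly gain by switching unilaterally.
(Far-L, Far-L, Right): Shop 2 can switch to Left (1.1 → 4.6). Not NE.
(Far-L, Far-L, Far-R): Shop 1 can switch to Left (2.8 → 4.1). Not NE.
(Far-L, Left, Right): Shop 1 can switch to Left (0.9 → 5.4). Not NE.
(Far-L, Left, Far-R): Shop 2 can switch to Far-L (0.4 → 3.1). Not NE.
(Left, Far-L, Right): Shop 1 can switch to Far-L (0.9 → 5.6). Not NE.
(Left, Far-L, Far-R): Shop 2 can switch to Left (3.8 → 5.1). Not NE.
(The remaining 6 profiles each have a profitable deviation by the same check.)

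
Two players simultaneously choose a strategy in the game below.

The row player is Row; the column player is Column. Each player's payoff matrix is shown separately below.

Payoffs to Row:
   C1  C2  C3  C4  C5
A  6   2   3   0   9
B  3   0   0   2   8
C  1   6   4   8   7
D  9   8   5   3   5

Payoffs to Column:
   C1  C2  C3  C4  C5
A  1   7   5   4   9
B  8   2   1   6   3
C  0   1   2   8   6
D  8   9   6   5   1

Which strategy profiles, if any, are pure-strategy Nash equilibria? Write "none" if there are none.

The pure Nash equilibria are (A, C5), (C, C4), (D, C2).

(A, C1): Row can switch to D (6 → 9). Not NE.
(A, C2): Row can switch to C (2 → 6). Not NE.
(A, C3): Row can switch to C (3 → 4). Not NE.
(A, C4): Row can switch to B (0 → 2). Not NE.
(A, C5): Row gets 9, best alternative 8; Column gets 9, best alternative 7. No profitable deviation — NE.
(B, C1): Row can switch to A (3 → 6). Not NE.
(B, C2): Row can switch to A (0 → 2). Not NE.
(B, C3): Row can switch to A (0 → 3). Not NE.
(B, C4): Row can switch to C (2 → 8). Not NE.
(B, C5): Row can switch to A (8 → 9). Not NE.
(C, C1): Row can switch to A (1 → 6). Not NE.
(C, C2): Row can switch to D (6 → 8). Not NE.
(C, C3): Row can switch to D (4 → 5). Not NE.
(C, C4): Row gets 8, best alternative 3; Column gets 8, best alternative 6. No profitable deviation — NE.
(D, C2): Row gets 8, best alternative 6; Column gets 9, best alternative 8. No profitable deviation — NE.
(The remaining 5 profiles each have a profitable deviation by the same check.)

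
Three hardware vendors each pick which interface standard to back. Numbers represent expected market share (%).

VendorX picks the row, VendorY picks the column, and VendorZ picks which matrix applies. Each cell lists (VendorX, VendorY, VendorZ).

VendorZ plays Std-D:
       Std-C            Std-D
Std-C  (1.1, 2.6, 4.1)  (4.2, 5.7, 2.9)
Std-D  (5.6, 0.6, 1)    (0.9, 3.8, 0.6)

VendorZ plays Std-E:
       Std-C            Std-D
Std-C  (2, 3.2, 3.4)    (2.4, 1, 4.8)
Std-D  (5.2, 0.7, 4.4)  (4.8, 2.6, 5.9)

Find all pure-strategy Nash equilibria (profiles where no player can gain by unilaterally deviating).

Pure NE: (Std-D, Std-D, Std-E)

Mark each player's best response to every combination of opponents' strategies; a profile where every player is best-responding is a pure Nash equilibrium.
VendorX against (Std-C, Std-D): payoffs 1.1, 5.6 → best response Std-D.
VendorX against (Std-C, Std-E): payoffs 2, 5.2 → best response Std-D.
VendorX against (Std-D, Std-D): payoffs 4.2, 0.9 → best response Std-C.
VendorX against (Std-D, Std-E): payoffs 2.4, 4.8 → best response Std-D.
VendorY against (Std-C, Std-D): payoffs 2.6, 5.7 → best response Std-D.
VendorY against (Std-C, Std-E): payoffs 3.2, 1 → best response Std-C.
VendorY against (Std-D, Std-D): payoffs 0.6, 3.8 → best response Std-D.
VendorY against (Std-D, Std-E): payoffs 0.7, 2.6 → best response Std-D.
VendorZ against (Std-C, Std-C): payoffs 4.1, 3.4 → best response Std-D.
VendorZ against (Std-C, Std-D): payoffs 2.9, 4.8 → best response Std-E.
VendorZ against (Std-D, Std-C): payoffs 1, 4.4 → best response Std-E.
VendorZ against (Std-D, Std-D): payoffs 0.6, 5.9 → best response Std-E.
Mutual best responses: (Std-D, Std-D, Std-E).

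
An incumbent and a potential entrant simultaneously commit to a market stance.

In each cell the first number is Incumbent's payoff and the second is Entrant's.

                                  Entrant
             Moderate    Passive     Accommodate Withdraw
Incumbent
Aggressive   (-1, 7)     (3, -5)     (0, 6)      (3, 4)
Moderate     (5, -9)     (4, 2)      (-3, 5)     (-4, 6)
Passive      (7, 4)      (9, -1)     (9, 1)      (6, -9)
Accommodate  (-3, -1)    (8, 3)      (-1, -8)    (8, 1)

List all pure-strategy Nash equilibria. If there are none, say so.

Check each profile: it is a Nash equilibrium iff no player can strictly gain by switching unilaterally.
(Aggressive, Moderate): Incumbent can switch to Moderate (-1 → 5). Not NE.
(Aggressive, Passive): Incumbent can switch to Moderate (3 → 4). Not NE.
(Aggressive, Accommodate): Incumbent can switch to Passive (0 → 9). Not NE.
(Aggressive, Withdraw): Incumbent can switch to Passive (3 → 6). Not NE.
(Moderate, Moderate): Incumbent can switch to Passive (5 → 7). Not NE.
(Moderate, Passive): Incumbent can switch to Passive (4 → 9). Not NE.
(Passive, Moderate): Incumbent gets 7, best alternative 5; Entrant gets 4, best alternative 1. No profitable deviation — NE.
(The remaining 9 profiles each have a profitable deviation by the same check.)

The unique pure-strategy Nash equilibrium is (Passive, Moderate).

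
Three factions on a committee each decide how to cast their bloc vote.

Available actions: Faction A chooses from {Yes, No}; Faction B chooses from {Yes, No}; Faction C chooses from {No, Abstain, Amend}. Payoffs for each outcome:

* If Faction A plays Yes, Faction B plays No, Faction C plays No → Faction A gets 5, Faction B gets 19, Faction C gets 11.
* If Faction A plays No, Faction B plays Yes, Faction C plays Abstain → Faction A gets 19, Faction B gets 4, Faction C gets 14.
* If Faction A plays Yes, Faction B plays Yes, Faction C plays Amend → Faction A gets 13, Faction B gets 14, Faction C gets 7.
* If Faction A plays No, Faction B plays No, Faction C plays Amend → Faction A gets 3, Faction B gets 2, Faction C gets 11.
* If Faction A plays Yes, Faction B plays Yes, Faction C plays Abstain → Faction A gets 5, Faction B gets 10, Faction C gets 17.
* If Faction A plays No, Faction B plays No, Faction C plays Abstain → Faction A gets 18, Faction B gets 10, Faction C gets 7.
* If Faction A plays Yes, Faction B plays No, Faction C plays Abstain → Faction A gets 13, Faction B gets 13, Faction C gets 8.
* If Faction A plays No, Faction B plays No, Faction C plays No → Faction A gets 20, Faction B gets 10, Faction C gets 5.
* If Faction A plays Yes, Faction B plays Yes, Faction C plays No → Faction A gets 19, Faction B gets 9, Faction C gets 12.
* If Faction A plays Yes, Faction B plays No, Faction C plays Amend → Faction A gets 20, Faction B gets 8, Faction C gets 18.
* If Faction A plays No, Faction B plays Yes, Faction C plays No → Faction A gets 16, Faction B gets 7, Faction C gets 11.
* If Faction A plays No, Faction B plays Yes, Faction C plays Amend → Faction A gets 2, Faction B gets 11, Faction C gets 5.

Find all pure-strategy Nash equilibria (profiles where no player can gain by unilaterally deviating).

There is no pure-strategy Nash equilibrium.

(Yes, Yes, No): Faction B can switch to No (9 → 19). Not NE.
(Yes, Yes, Abstain): Faction A can switch to No (5 → 19). Not NE.
(Yes, Yes, Amend): Faction C can switch to No (7 → 12). Not NE.
(Yes, No, No): Faction A can switch to No (5 → 20). Not NE.
(Yes, No, Abstain): Faction A can switch to No (13 → 18). Not NE.
(Yes, No, Amend): Faction B can switch to Yes (8 → 14). Not NE.
(No, Yes, No): Faction A can switch to Yes (16 → 19). Not NE.
(No, Yes, Abstain): Faction B can switch to No (4 → 10). Not NE.
(No, Yes, Amend): Faction A can switch to Yes (2 → 13). Not NE.
(No, No, No): Faction C can switch to Abstain (5 → 7). Not NE.
(No, No, Abstain): Faction C can switch to Amend (7 → 11). Not NE.
(No, No, Amend): Faction A can switch to Yes (3 → 20). Not NE.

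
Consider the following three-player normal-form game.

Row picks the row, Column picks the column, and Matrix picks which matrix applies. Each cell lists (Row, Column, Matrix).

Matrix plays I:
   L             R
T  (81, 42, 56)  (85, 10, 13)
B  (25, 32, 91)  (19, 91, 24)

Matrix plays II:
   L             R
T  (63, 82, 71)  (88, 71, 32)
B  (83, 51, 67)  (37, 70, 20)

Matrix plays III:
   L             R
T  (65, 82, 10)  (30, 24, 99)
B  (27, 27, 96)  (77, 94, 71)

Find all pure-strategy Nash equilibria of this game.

(B, R, III)

Row against (L, I): payoffs 81, 25 → best response T.
Row against (L, II): payoffs 63, 83 → best response B.
Row against (L, III): payoffs 65, 27 → best response T.
Row against (R, I): payoffs 85, 19 → best response T.
Row against (R, II): payoffs 88, 37 → best response T.
Row against (R, III): payoffs 30, 77 → best response B.
Column against (T, I): payoffs 42, 10 → best response L.
Column against (T, II): payoffs 82, 71 → best response L.
Column against (T, III): payoffs 82, 24 → best response L.
Column against (B, I): payoffs 32, 91 → best response R.
Column against (B, II): payoffs 51, 70 → best response R.
Column against (B, III): payoffs 27, 94 → best response R.
Matrix against (T, L): payoffs 56, 71, 10 → best response II.
Matrix against (T, R): payoffs 13, 32, 99 → best response III.
Matrix against (B, L): payoffs 91, 67, 96 → best response III.
Matrix against (B, R): payoffs 24, 20, 71 → best response III.
Mutual best responses: (B, R, III).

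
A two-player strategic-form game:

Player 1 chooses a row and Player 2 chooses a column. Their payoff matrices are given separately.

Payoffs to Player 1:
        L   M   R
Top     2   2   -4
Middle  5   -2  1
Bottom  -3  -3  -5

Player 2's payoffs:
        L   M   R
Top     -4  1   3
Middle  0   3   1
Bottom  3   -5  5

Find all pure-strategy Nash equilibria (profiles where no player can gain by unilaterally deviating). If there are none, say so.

Player 1 against L: payoffs 2, 5, -3 → best response Middle.
Player 1 against M: payoffs 2, -2, -3 → best response Top.
Player 1 against R: payoffs -4, 1, -5 → best response Middle.
Player 2 against Top: payoffs -4, 1, 3 → best response R.
Player 2 against Middle: payoffs 0, 3, 1 → best response M.
Player 2 against Bottom: payoffs 3, -5, 5 → best response R.
No profile is a mutual best response for all players.

No pure-strategy Nash equilibrium.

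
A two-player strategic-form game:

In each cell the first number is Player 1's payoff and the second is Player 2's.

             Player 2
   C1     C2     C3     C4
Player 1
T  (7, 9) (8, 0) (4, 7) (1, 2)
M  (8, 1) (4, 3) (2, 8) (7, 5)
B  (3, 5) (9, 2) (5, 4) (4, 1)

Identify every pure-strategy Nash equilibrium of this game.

No pure-strategy Nash equilibrium.

Mark each player's best response to every combination of opponents' strategies; a profile where every player is best-responding is a pure Nash equilibrium.
Player 1 against C1: payoffs 7, 8, 3 → best response M.
Player 1 against C2: payoffs 8, 4, 9 → best response B.
Player 1 against C3: payoffs 4, 2, 5 → best response B.
Player 1 against C4: payoffs 1, 7, 4 → best response M.
Player 2 against T: payoffs 9, 0, 7, 2 → best response C1.
Player 2 against M: payoffs 1, 3, 8, 5 → best response C3.
Player 2 against B: payoffs 5, 2, 4, 1 → best response C1.
No profile is a mutual best response for all players.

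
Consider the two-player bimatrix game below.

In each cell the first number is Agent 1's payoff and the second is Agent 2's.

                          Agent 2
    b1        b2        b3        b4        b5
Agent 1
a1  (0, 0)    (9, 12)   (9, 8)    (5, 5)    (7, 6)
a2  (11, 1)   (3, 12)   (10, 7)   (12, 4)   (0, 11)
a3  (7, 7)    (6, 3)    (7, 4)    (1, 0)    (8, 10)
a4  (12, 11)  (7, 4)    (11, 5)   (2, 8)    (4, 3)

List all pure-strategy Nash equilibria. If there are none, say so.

Mark each player's best response to every combination of opponents' strategies; a profile where every player is best-responding is a pure Nash equilibrium.
Agent 1 against b1: payoffs 0, 11, 7, 12 → best response a4.
Agent 1 against b2: payoffs 9, 3, 6, 7 → best response a1.
Agent 1 against b3: payoffs 9, 10, 7, 11 → best response a4.
Agent 1 against b4: payoffs 5, 12, 1, 2 → best response a2.
Agent 1 against b5: payoffs 7, 0, 8, 4 → best response a3.
Agent 2 against a1: payoffs 0, 12, 8, 5, 6 → best response b2.
Agent 2 against a2: payoffs 1, 12, 7, 4, 11 → best response b2.
Agent 2 against a3: payoffs 7, 3, 4, 0, 10 → best response b5.
Agent 2 against a4: payoffs 11, 4, 5, 8, 3 → best response b1.
Mutual best responses: (a1, b2); (a3, b5); (a4, b1).

(a1, b2), (a3, b5), (a4, b1)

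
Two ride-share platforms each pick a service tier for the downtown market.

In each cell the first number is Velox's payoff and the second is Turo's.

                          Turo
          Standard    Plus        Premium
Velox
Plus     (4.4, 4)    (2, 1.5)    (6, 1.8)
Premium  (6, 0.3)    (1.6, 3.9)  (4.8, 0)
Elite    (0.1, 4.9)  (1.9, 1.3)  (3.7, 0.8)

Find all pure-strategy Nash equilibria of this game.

There is no pure-strategy Nash equilibrium.

Velox against Standard: payoffs 4.4, 6, 0.1 → best response Premium.
Velox against Plus: payoffs 2, 1.6, 1.9 → best response Plus.
Velox against Premium: payoffs 6, 4.8, 3.7 → best response Plus.
Turo against Plus: payoffs 4, 1.5, 1.8 → best response Standard.
Turo against Premium: payoffs 0.3, 3.9, 0 → best response Plus.
Turo against Elite: payoffs 4.9, 1.3, 0.8 → best response Standard.
No profile is a mutual best response for all players.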